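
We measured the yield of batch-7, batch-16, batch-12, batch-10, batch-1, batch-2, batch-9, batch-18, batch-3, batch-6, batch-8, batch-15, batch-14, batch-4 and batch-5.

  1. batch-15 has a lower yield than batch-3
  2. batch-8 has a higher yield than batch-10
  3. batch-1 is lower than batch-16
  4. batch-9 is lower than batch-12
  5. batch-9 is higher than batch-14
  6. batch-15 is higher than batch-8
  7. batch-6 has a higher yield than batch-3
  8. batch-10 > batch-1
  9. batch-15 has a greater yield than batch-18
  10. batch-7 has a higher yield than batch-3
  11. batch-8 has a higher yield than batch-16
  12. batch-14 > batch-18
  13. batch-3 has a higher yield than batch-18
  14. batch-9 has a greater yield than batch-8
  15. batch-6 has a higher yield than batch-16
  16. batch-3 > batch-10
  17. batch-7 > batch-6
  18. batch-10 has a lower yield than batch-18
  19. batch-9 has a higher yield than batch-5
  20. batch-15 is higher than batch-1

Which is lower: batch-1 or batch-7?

The relevant relations are batch-1 < batch-10; batch-10 < batch-18; batch-18 < batch-15; batch-15 < batch-3; batch-3 < batch-6; batch-6 < batch-7.
Chaining these gives batch-1 < batch-10 < batch-18 < batch-15 < batch-3 < batch-6 < batch-7.
So batch-1 < batch-7; batch-1 is the lower of the two.

batch-1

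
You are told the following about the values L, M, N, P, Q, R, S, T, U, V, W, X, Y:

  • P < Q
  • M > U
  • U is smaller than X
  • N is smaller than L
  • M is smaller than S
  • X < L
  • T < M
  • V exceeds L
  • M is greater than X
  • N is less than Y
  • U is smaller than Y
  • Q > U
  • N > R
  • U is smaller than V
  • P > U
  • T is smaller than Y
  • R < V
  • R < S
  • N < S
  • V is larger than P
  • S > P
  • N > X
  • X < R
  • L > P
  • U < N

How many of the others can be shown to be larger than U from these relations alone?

10

The elements the relations force above U are X, P, R, N, Y, L, M, V, S, Q — no chain reaches any other.
That is 10.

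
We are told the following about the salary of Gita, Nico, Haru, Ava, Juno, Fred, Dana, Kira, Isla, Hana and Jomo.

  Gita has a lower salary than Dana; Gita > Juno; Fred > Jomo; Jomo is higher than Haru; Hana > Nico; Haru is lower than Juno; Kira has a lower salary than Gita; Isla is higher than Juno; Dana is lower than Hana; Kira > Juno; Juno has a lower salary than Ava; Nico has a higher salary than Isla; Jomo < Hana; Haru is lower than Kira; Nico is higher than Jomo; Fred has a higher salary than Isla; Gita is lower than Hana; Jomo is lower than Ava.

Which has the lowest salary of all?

Haru

Chaining upward from Haru: directly above it, Jomo, Juno, Kira; then Isla, Fred, Gita, Nico, Hana, Ava; then Dana.
That covers every other element, and nothing is given below Haru, so Haru is the lowest salary.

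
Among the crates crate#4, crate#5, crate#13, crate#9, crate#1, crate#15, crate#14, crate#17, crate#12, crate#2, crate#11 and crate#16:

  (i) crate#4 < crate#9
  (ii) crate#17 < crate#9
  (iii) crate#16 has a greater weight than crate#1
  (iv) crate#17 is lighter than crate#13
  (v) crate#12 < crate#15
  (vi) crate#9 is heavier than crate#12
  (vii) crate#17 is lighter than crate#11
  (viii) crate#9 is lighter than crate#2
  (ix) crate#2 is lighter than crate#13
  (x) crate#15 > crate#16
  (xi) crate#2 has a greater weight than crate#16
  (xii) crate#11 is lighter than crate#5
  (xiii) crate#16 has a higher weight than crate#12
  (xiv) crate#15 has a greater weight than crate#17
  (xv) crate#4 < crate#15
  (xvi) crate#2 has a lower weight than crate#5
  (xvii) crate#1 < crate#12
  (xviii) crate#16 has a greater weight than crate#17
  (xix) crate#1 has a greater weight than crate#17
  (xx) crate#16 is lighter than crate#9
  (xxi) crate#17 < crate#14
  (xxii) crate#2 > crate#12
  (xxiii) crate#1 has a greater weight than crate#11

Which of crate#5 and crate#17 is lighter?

crate#17

Chaining the given relations: crate#17 < crate#11 < crate#1 < crate#12 < crate#9 < crate#2 < crate#5.
So crate#17 < crate#5; crate#17 is the lighter of the two.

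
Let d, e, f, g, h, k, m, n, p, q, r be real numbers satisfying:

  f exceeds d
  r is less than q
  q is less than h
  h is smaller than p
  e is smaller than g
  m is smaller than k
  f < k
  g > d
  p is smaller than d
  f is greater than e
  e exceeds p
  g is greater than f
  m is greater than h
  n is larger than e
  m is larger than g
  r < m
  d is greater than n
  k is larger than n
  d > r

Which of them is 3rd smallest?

h

The consecutive relations fix a unique order: r < q < h < p < e < n < d < f < g < m < k.
The 3rd smallest is h.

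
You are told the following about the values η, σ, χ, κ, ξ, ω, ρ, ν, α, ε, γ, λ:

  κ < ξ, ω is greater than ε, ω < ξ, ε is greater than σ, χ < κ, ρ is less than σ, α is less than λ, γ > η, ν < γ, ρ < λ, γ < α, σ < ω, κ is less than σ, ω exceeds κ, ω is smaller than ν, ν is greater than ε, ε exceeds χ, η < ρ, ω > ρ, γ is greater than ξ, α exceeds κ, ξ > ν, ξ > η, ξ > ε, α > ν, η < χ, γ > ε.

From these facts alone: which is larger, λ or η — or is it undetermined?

η < χ and χ < κ give η < κ.
Then κ < σ extends the chain to σ.
Then σ < ω extends the chain to ω.
Then ω < ν extends the chain to ν.
With ν < ξ: η < χ < κ < σ < ω < ν < ξ.
Then ξ < γ extends the chain to γ.
With γ < α: η < χ < κ < σ < ω < ν < ξ < γ < α.
With α < λ: η < χ < κ < σ < ω < ν < ξ < γ < α < λ.
So λ is larger.

λ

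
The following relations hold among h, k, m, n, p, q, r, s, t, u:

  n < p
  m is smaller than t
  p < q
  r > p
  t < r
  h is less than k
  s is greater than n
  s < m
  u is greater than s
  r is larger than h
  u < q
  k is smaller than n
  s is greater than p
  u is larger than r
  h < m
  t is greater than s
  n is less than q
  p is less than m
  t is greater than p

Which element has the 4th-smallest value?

The consecutive relations fix a unique order: h < k < n < p < s < m < t < r < u < q.
The 4th smallest is p.

p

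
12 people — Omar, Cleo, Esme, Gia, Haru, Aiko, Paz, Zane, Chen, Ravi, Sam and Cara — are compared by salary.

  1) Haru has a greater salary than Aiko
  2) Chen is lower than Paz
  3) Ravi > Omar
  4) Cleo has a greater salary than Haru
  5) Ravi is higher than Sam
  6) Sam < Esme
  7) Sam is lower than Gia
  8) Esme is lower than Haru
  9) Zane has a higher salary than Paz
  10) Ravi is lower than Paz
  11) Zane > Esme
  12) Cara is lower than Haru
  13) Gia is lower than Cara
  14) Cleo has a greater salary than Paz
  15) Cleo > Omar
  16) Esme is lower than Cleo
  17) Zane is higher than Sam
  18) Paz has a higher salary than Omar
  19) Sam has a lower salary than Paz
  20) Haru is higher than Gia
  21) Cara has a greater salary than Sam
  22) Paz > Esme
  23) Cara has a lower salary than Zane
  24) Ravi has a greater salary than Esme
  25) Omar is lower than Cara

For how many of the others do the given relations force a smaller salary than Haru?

The elements the relations force below Haru are Sam, Omar, Esme, Gia, Cara, Aiko — no chain reaches any other.
That is 6.

6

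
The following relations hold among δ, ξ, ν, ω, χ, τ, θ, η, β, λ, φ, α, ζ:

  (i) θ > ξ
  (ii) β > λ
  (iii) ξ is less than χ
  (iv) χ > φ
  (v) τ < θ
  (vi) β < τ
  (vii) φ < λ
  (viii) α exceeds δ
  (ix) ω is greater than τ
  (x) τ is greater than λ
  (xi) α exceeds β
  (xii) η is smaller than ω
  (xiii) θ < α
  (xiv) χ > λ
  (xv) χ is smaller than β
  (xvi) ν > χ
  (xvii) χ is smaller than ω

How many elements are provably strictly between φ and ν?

The relations place φ below ν. An element lies strictly between them when it is forced above φ and also forced below ν.
Above φ: {λ, χ, β, τ, θ, ω, α}. Below ν: {ξ, λ, χ}.
Intersection: {λ, χ} — 2.

2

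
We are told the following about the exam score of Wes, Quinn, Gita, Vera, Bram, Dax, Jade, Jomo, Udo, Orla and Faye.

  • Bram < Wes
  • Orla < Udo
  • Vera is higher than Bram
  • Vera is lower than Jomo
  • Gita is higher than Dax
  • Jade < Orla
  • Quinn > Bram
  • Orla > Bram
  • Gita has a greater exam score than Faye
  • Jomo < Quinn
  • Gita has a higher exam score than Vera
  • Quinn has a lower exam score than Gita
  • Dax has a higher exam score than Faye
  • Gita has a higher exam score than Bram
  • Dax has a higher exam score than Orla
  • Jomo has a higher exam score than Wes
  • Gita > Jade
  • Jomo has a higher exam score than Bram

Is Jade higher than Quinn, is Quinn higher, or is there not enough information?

Following every chain through Jade: above Jade we get Orla, Dax, Udo, Gita.
Quinn is not reached, and no chain runs the other way from Quinn to Jade.
So the given relations leave the order of Jade and Quinn undetermined.

undetermined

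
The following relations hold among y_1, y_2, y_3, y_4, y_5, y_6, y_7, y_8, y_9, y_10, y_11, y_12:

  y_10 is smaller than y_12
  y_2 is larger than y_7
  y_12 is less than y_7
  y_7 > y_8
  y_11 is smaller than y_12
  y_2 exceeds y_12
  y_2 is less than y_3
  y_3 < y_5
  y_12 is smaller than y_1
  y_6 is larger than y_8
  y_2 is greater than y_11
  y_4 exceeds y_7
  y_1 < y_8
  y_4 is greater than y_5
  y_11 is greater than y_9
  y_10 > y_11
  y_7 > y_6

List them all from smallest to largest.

y_9 < y_11 < y_10 < y_12 < y_1 < y_8 < y_6 < y_7 < y_2 < y_3 < y_5 < y_4

The consecutive links are each given: y_9 < y_11; y_11 < y_10; y_10 < y_12; y_12 < y_1; y_1 < y_8; y_8 < y_6; y_6 < y_7; y_7 < y_2; y_2 < y_3; y_3 < y_5; y_5 < y_4.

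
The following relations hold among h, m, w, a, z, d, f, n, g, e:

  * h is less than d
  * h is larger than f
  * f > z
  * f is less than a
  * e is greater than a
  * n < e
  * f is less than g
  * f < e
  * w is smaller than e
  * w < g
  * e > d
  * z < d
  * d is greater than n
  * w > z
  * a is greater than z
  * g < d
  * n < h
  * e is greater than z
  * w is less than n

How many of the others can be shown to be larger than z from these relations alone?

8

Directly above z: w, f, a, d, e.
One step further: n, h, g (8 so far).
Nothing else is reachable above z; 8 in all.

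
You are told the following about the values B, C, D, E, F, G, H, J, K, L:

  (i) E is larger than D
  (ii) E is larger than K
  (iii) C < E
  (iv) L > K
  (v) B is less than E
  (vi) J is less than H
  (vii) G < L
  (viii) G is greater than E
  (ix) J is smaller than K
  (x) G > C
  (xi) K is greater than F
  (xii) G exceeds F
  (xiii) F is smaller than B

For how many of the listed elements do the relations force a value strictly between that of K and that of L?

2

Chaining upward from K reaches: E, G.
Chaining downward from L reaches: C, D, J, F, B, E, G.
Strictly between K and L are those in both lists: E, G — 2 elements.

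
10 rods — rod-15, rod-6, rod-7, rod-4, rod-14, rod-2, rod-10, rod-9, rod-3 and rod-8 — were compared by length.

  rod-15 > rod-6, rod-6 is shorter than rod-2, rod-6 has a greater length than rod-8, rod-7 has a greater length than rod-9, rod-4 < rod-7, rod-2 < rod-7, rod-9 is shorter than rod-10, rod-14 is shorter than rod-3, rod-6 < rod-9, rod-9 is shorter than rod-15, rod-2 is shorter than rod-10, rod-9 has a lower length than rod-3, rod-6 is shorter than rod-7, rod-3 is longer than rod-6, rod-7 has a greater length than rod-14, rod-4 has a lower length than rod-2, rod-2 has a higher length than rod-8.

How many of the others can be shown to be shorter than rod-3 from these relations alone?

4

From rod-3 the given relations immediately reach rod-6, rod-9, rod-14.
From those, rod-8 — 4 in total.
No other element is forced below rod-3 by the given relations, so the count is 4.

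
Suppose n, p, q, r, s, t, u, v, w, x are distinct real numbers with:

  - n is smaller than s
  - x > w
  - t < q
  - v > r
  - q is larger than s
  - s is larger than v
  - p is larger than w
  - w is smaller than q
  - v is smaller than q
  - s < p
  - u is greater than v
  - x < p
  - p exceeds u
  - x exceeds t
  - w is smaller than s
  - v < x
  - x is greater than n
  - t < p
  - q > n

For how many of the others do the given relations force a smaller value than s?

4

The elements the relations force below s are n, r, w, v — no chain reaches any other.
That is 4.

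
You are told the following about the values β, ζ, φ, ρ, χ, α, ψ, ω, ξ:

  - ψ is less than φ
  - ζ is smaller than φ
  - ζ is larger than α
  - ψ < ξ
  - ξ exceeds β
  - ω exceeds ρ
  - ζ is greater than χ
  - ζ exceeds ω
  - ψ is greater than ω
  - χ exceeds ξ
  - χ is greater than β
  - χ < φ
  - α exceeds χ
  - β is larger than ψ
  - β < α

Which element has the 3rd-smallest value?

ψ

Chaining the given pairs: ρ < ω < ψ < β < ξ < χ < α < ζ < φ.
The 3rd smallest is ψ.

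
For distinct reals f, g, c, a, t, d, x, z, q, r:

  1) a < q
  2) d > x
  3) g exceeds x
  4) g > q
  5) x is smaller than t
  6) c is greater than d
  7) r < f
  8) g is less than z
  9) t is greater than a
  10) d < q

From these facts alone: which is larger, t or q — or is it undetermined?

undetermined

Following every chain through q: above q we get g, z; below q we get x, a, d.
t is not reached, and no chain runs the other way from t to q.
So the given relations leave the order of q and t undetermined.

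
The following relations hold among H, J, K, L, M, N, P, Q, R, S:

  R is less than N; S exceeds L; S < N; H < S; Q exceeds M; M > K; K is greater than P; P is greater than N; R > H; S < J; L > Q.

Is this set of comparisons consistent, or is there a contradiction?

inconsistent

We have S < N stated directly, yet also N < P < K < M < Q < L < S by chaining the others — so N < S. Contradiction.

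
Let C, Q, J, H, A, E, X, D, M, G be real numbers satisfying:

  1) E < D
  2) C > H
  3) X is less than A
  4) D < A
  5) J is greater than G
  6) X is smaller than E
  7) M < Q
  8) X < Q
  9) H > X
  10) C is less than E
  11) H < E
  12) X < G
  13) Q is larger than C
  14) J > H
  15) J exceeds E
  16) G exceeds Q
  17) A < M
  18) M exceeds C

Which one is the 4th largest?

M

Chaining the given pairs: X < H < C < E < D < A < M < Q < G < J.
Counting 4 from the largest end gives M.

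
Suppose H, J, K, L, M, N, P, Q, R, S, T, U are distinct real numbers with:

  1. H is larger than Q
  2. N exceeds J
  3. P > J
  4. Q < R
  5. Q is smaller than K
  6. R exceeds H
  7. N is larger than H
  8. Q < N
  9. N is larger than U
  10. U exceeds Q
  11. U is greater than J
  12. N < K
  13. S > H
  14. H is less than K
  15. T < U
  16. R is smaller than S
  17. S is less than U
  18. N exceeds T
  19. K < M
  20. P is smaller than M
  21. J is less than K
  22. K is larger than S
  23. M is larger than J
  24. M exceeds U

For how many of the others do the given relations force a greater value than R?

From R the given relations immediately reach S.
From those, U, K — 3 in total.
From those, N, M — 5 in total.
Nothing else is reachable above R; 5 in all.

5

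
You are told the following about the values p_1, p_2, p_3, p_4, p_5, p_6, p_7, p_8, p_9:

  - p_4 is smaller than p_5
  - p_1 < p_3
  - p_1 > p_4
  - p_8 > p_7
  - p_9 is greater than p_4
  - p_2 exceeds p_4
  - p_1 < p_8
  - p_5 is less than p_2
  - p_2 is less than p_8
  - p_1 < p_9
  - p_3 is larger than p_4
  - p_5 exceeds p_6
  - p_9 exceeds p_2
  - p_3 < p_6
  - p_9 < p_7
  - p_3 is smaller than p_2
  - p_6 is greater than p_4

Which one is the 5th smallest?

Chaining the given pairs: p_4 < p_1 < p_3 < p_6 < p_5 < p_2 < p_9 < p_7 < p_8.
Counting 5 from the smallest end gives p_5.

p_5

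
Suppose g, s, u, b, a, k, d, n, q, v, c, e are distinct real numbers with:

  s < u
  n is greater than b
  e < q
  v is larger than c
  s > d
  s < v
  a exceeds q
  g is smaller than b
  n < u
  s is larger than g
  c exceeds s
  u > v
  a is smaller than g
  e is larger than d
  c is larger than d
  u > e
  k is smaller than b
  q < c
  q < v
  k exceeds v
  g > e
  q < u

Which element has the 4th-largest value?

k

Chaining the given pairs: d < e < q < a < g < s < c < v < k < b < n < u.
The 4th largest is k.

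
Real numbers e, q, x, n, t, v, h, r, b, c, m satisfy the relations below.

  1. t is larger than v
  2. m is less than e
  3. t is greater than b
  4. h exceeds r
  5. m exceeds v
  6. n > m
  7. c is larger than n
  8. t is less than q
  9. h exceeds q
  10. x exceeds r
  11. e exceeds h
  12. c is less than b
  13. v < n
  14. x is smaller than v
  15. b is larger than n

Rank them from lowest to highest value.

r < x < v < m < n < c < b < t < q < h < e

Each adjacent pair is fixed by a given relation: r < x; x < v; v < m; m < n; n < c; c < b; b < t; t < q; q < h; h < e. Chaining them end to end gives the full order.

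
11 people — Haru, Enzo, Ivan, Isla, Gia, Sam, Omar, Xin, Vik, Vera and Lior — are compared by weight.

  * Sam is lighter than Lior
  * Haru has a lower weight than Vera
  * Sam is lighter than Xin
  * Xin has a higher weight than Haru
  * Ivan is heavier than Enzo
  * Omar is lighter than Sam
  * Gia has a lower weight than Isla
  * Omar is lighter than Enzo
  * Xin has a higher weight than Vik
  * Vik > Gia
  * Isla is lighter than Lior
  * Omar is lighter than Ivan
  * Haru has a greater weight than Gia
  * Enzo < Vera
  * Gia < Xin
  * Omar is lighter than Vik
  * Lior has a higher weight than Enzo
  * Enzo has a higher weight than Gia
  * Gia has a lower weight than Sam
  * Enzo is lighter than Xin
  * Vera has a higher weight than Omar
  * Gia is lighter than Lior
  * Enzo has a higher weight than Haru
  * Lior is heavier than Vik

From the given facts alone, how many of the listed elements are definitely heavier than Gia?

The elements the relations force above Gia are Haru, Sam, Enzo, Ivan, Vik, Isla, Xin, Vera, Lior — no chain reaches any other.
That is 9.

9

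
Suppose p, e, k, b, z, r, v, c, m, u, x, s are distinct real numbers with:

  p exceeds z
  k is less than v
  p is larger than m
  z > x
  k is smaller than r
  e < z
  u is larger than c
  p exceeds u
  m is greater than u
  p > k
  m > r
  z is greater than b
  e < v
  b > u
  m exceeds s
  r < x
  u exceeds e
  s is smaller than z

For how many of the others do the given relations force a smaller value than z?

8

Directly below z: s, e, b, x.
One step further: u, r (6 so far).
One step further: k, c (8 so far).
Nothing else is reachable below z; 8 in all.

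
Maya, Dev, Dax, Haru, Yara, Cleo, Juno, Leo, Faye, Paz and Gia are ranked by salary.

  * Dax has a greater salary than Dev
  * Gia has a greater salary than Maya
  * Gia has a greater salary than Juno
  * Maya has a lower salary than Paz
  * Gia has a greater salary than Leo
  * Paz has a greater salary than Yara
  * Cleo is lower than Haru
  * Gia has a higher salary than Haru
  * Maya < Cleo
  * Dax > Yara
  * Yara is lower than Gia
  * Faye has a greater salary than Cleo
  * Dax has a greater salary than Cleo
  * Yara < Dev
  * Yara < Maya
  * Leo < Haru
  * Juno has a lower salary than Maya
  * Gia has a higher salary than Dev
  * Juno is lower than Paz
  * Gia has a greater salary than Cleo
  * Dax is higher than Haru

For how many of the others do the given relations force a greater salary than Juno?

Directly above Juno: Maya, Paz, Gia.
One step further: Cleo (4 so far).
One step further: Haru, Dax, Faye (7 so far).
Nothing else is reachable above Juno; 7 in all.

7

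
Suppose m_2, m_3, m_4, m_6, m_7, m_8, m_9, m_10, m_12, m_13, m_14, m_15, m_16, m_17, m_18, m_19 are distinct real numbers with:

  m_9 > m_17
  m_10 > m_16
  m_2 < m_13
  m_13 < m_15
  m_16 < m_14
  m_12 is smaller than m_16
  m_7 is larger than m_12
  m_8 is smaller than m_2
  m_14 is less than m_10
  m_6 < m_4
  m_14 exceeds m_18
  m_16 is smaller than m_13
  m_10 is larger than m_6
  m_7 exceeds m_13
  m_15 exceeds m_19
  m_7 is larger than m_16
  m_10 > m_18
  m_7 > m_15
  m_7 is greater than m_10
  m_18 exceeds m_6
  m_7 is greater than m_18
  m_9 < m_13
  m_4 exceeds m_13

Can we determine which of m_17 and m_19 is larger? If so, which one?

Following every chain through m_17: above m_17 we get m_9, m_13, m_15, m_7, m_4.
m_19 is not reached, and no chain runs the other way from m_19 to m_17.
So the given relations leave the order of m_17 and m_19 undetermined.

undetermined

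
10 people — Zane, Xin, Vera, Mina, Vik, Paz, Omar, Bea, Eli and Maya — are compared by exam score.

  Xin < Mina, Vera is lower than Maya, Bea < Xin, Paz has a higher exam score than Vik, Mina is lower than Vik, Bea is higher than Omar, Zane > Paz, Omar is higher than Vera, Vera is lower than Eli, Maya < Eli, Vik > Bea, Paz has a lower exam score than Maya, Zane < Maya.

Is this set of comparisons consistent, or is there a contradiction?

consistent

Every relation is compatible with Vera < Omar < Bea < Xin < Mina < Vik < Paz < Zane < Maya < Eli; the set is consistent.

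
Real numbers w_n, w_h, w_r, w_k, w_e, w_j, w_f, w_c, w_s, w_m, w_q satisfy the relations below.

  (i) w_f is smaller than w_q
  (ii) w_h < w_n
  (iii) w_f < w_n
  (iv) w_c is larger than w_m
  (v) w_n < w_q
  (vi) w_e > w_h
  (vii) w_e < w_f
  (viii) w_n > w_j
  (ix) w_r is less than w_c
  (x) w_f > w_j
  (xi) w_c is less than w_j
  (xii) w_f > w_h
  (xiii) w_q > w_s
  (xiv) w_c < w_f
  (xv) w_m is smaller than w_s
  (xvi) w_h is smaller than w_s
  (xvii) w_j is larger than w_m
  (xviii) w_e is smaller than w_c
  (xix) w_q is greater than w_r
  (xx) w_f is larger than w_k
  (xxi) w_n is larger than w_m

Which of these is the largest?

Chaining downward from w_q: directly below it, w_r, w_f, w_s, w_n; then w_h, w_k, w_e, w_m, w_c, w_j.
That covers every other element, and nothing is given above w_q, so w_q is the largest.

w_q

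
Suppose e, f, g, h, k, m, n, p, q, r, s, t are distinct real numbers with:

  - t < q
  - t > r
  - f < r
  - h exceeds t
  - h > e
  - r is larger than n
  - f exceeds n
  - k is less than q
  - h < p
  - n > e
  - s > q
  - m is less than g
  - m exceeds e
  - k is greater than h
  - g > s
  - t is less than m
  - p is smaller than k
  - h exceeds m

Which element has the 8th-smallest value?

p

Piecing the relations together gives one ordering: e < n < f < r < t < m < h < p < k < q < s < g.
The 8th smallest is p.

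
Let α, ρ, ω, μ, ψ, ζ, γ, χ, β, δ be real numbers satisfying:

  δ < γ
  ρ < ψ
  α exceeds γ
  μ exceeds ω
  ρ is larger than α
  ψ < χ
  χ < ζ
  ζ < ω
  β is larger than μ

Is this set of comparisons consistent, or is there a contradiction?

The single ordering δ < γ < α < ρ < ψ < χ < ζ < ω < μ < β satisfies every listed relation, so no contradiction arises.

consistent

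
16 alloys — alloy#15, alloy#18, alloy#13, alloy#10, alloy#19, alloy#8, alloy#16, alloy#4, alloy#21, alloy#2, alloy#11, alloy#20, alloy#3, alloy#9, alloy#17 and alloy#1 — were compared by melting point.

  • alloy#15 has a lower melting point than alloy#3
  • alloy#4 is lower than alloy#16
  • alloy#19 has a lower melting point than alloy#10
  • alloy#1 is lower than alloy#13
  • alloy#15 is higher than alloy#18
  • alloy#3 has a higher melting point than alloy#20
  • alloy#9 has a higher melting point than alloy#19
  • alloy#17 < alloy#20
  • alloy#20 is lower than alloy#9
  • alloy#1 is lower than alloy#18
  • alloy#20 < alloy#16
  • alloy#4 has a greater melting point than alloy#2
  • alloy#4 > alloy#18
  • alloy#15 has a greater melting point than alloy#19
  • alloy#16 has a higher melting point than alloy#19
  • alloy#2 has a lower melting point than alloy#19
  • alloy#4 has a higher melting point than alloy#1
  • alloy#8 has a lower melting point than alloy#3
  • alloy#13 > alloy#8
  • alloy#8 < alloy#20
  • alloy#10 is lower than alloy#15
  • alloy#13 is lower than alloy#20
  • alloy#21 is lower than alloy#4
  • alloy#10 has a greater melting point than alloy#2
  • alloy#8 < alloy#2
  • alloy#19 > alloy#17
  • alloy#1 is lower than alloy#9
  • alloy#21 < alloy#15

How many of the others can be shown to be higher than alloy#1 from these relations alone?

From alloy#1 the given relations immediately reach alloy#18, alloy#4, alloy#13, alloy#9.
From those, alloy#20, alloy#15, alloy#16 — 7 in total.
From those, alloy#3 — 8 in total.
Nothing else is reachable above alloy#1; 8 in all.

8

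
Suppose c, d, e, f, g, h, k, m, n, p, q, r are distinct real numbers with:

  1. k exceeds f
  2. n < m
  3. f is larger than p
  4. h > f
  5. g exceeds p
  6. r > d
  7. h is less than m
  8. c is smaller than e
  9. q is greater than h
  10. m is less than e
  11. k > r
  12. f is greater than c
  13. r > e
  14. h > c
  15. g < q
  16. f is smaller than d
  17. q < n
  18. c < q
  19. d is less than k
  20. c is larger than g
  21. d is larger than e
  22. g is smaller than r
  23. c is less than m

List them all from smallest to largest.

p < g < c < f < h < q < n < m < e < d < r < k

Each adjacent pair is fixed by a given relation: p < g; g < c; c < f; f < h; h < q; q < n; n < m; m < e; e < d; d < r; r < k. Chaining them end to end gives the full order.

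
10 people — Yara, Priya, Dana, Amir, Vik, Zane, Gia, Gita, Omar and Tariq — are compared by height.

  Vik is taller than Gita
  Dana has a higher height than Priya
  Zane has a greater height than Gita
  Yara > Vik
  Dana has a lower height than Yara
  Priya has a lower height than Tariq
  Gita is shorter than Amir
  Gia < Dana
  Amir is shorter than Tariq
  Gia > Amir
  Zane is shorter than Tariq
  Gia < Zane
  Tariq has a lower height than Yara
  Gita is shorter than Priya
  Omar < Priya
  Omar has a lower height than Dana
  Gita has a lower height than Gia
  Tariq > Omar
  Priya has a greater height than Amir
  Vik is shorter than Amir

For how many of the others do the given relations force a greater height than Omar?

Directly above Omar: Priya, Dana, Tariq.
One step further: Yara (4 so far).
Nothing else is reachable above Omar; 4 in all.

4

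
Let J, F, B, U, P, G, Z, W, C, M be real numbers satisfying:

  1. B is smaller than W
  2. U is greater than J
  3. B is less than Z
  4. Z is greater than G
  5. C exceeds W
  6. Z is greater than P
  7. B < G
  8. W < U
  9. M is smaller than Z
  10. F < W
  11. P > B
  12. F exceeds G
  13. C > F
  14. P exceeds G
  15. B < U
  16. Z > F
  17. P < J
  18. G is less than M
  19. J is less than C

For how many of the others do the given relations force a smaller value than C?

From C the given relations immediately reach F, J, W.
From those, B, G, P — 6 in total.
No other element is forced below C by the given relations, so the count is 6.

6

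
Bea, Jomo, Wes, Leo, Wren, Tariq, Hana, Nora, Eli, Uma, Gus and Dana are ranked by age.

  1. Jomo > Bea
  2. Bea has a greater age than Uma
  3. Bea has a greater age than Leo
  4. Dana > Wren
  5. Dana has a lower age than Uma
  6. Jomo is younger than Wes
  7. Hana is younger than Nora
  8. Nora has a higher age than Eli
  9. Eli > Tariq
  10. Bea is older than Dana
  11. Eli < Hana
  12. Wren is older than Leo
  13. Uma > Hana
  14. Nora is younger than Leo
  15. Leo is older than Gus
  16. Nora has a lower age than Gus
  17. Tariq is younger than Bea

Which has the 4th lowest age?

The consecutive relations fix a unique order: Tariq < Eli < Hana < Nora < Gus < Leo < Wren < Dana < Uma < Bea < Jomo < Wes.
The 4th smallest is Nora.

Nora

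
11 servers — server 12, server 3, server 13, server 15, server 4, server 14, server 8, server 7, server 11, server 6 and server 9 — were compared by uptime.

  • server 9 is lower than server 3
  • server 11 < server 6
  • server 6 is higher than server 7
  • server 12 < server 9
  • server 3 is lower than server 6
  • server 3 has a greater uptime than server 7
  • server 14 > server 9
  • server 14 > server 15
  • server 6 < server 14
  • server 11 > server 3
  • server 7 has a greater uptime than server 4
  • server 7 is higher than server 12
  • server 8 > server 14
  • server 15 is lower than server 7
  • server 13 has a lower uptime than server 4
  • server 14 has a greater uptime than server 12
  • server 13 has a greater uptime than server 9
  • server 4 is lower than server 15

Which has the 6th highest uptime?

The consecutive relations fix a unique order: server 12 < server 9 < server 13 < server 4 < server 15 < server 7 < server 3 < server 11 < server 6 < server 14 < server 8.
Counting 6 from the largest end gives server 7.

server 7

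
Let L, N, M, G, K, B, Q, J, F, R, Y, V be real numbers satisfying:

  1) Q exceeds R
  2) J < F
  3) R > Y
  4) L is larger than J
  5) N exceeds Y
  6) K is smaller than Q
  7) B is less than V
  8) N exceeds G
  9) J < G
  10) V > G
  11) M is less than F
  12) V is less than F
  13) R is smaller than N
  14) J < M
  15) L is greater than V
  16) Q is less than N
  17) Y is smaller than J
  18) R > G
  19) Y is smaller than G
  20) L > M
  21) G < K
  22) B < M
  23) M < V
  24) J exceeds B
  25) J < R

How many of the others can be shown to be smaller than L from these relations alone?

6

From L the given relations immediately reach J, M, V.
From those, B, Y, G — 6 in total.
Nothing else is reachable below L; 6 in all.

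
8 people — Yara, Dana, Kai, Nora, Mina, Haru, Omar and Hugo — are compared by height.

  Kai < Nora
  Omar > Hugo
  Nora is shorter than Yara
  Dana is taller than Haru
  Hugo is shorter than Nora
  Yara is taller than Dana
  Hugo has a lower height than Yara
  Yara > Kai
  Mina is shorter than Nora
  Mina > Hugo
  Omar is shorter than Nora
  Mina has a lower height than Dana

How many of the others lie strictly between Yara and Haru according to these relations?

Chaining upward from Haru reaches: Dana.
Chaining downward from Yara reaches: Hugo, Omar, Mina, Kai, Dana, Nora.
Strictly between Haru and Yara are those in both lists: Dana — 1 element.

1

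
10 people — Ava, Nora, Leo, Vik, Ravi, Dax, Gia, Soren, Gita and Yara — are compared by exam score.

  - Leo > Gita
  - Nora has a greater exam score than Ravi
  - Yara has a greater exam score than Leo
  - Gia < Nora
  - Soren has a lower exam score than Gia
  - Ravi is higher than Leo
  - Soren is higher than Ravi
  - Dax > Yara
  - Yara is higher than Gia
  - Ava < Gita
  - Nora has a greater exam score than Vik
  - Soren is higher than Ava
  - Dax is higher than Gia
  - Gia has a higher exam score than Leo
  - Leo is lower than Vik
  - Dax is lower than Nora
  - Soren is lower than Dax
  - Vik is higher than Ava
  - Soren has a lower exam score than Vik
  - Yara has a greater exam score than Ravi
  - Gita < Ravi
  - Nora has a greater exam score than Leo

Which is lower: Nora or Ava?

Ava

Following the relations from Ava: Ava < Gita < Leo < Ravi < Soren < Gia < Yara < Dax < Nora.
So Ava < Nora; Ava is the lower of the two.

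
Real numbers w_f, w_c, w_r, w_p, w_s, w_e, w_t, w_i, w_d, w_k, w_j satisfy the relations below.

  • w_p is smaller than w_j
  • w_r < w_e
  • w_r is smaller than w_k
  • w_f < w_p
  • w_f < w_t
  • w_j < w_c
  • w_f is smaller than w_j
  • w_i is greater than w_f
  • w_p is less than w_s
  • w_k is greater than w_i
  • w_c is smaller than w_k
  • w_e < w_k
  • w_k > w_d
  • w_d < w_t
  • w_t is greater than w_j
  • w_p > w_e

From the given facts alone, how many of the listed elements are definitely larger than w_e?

The elements the relations force above w_e are w_p, w_s, w_j, w_c, w_t, w_k — no chain reaches any other.
That is 6.

6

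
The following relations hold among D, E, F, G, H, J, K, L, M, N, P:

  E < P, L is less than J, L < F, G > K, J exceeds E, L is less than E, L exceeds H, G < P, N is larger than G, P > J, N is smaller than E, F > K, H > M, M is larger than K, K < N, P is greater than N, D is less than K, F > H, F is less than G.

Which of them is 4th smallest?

H

Piecing the relations together gives one ordering: D < K < M < H < L < F < G < N < E < J < P.
Counting 4 from the smallest end gives H.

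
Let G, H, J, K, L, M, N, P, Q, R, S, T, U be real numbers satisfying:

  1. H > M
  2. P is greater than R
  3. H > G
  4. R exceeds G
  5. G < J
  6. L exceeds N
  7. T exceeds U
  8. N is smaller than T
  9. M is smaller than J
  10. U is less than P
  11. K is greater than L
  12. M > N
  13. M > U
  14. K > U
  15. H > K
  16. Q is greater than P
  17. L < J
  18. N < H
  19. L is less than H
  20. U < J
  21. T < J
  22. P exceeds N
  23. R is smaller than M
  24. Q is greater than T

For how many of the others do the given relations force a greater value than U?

7

From U the given relations immediately reach M, P, T, K, J.
From those, H, Q — 7 in total.
Nothing else is reachable above U; 7 in all.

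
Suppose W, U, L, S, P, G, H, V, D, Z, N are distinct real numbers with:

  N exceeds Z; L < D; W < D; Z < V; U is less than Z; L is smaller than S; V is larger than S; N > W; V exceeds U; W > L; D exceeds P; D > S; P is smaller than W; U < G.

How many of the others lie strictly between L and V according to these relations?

1

Chaining upward from L reaches: W, S, D, N.
Chaining downward from V reaches: U, Z, S.
Strictly between L and V are those in both lists: S — 1 element.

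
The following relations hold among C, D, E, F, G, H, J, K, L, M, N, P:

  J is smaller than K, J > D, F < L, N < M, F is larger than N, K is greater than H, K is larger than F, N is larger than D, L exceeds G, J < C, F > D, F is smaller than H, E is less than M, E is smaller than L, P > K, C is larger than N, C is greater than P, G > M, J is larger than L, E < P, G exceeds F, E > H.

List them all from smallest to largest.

D < N < F < H < E < M < G < L < J < K < P < C

Nothing is placed below D, so it is least; from there D < N; N < F; F < H; H < E; E < M; M < G; G < L; L < J; J < K; K < P; P < C, each given directly.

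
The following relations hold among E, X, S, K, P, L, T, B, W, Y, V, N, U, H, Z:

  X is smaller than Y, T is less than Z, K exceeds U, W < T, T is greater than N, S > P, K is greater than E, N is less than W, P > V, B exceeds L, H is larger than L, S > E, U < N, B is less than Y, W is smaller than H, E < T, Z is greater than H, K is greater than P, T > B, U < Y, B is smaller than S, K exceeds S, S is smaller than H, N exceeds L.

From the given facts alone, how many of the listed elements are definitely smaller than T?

6

From T the given relations immediately reach N, E, B, W.
From those, L, U — 6 in total.
Nothing else is reachable below T; 6 in all.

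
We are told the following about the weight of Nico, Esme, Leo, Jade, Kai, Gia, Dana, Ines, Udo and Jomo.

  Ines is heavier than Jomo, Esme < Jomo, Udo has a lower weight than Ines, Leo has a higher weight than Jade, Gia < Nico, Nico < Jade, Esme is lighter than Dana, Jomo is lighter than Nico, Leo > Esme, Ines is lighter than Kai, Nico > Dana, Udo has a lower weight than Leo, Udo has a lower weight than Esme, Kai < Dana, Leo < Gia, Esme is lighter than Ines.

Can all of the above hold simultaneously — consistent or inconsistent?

inconsistent

We have Gia < Nico stated directly, yet also Nico < Jade < Leo < Gia by chaining the others — so Nico < Gia. Contradiction.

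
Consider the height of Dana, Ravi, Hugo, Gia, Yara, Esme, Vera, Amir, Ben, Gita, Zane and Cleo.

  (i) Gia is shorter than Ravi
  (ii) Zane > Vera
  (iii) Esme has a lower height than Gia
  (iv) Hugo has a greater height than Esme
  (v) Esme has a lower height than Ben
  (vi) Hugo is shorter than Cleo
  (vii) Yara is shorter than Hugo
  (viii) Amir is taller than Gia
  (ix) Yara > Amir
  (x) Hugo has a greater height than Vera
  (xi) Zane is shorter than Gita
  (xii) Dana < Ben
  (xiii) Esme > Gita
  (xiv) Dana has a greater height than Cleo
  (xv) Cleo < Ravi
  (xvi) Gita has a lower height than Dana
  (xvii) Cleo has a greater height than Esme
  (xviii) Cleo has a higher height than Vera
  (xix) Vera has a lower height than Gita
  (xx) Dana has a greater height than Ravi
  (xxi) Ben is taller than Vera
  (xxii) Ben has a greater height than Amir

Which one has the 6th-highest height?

Piecing the relations together gives one ordering: Vera < Zane < Gita < Esme < Gia < Amir < Yara < Hugo < Cleo < Ravi < Dana < Ben.
Counting 6 from the largest end gives Yara.

Yara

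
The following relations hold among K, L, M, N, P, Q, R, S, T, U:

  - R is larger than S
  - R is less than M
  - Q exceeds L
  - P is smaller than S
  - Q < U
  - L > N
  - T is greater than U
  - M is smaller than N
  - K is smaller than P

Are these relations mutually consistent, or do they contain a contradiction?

consistent

The single ordering K < P < S < R < M < N < L < Q < U < T satisfies every listed relation, so no contradiction arises.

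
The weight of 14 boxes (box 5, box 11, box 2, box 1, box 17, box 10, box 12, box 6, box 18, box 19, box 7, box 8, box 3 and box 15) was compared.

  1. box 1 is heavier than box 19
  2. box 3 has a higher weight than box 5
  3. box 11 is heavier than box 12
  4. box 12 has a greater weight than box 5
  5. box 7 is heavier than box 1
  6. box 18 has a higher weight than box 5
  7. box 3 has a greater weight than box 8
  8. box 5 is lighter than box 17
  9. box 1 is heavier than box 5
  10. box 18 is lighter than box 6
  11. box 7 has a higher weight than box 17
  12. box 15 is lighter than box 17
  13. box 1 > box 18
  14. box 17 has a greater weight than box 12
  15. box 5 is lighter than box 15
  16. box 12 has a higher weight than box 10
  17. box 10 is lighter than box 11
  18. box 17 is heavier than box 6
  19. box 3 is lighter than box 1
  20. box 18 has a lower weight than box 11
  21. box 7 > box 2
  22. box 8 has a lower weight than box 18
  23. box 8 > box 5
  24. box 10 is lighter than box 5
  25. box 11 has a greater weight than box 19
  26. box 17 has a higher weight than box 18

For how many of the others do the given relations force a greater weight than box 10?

From box 10 the given relations immediately reach box 5, box 12, box 11.
From those, box 8, box 3, box 15, box 18, box 17, box 1 — 9 in total.
From those, box 6, box 7 — 11 in total.
Nothing else is reachable above box 10; 11 in all.

11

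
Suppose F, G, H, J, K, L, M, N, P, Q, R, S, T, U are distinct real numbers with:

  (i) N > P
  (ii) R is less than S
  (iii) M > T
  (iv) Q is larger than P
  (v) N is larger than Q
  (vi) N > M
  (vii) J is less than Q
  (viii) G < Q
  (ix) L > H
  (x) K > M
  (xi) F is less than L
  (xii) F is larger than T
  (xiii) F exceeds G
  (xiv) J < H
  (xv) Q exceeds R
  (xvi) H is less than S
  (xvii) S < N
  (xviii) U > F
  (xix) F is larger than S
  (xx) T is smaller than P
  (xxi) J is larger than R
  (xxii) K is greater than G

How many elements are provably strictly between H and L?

2

Chaining upward from H reaches: S, F, U, N.
Chaining downward from L reaches: R, T, J, S, G, F.
Strictly between H and L are those in both lists: S, F — 2 elements.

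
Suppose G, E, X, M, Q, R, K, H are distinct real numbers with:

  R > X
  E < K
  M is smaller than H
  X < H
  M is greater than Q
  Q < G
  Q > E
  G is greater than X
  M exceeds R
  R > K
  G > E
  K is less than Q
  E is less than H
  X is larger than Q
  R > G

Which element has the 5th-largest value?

Piecing the relations together gives one ordering: E < K < Q < X < G < R < M < H.
The 5th largest is X.

X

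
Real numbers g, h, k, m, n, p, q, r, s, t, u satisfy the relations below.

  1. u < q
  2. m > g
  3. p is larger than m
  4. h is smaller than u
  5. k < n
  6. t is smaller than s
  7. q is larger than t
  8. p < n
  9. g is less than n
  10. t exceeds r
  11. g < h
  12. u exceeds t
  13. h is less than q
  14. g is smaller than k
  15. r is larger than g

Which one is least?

m is not least since g < m; k is not least since g < k; r is not least since g < r; h is not least since g < h; t is not least since r < t; u is not least since h < u; p is not least since m < p; s is not least since t < s; n is not least since g < n; q is not least since h < q.
Only g has nothing below it, so g is the least.

g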